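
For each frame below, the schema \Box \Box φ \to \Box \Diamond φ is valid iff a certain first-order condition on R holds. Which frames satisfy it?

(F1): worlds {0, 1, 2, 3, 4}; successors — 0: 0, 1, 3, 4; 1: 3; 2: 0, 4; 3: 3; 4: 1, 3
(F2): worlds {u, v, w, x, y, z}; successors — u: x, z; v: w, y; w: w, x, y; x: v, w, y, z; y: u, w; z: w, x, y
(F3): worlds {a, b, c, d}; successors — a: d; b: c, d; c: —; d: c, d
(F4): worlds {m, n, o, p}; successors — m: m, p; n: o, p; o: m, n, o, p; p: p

Frame correspondent (Sahlqvist): \forall x \forall z (xRz \to \exists w (x R^2 w \wedge zRw)) — i.e. a generalized confluence (Geach) condition.
(F1): satisfies the condition.
(F2): satisfies the condition.
(F3): fails — bRc but no w with bR²w and cRw.
(F4): satisfies the condition.

(F1), (F2), (F4)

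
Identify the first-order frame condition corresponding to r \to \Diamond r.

Reflexivity

Replacing r by ¬r and contraposing gives the equivalent schema □r → r.
Suppose □r→r is valid. At any x set V(r)={w : Rxw}. Then □r holds at x, so r holds at x, i.e. Rxx.
Conversely, on a frame with reflexivity the schema holds at every world under every valuation.
Frame condition: \forall x Rxx.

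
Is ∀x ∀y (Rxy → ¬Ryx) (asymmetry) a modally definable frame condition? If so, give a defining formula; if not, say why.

Not modally definable

Modal frame validity is preserved under surjective bounded morphisms.
The 5-cycle (worlds a,b,c,d,e with a→b→c→d→e→a) is asymmetric. Mapping every world to a single reflexive point • is a surjective bounded morphism, and the reflexive point is not asymmetric (R•• but asymmetry requires ¬R••).
So the class is not modally definable.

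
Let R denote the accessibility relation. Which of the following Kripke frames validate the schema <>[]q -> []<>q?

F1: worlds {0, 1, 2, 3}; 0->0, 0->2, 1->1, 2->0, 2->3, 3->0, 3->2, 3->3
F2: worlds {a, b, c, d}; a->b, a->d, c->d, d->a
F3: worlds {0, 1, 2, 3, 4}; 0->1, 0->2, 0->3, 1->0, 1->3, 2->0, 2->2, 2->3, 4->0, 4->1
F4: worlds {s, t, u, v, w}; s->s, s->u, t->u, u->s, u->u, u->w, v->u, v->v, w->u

F1, F4

The schema corresponds to convergence: forall x forall y forall z (Rxy & Rxz -> exists w (Ryw & Rzw)).
F1: holds.
F2: fails — Rad and Rab but d and b have no common successor.
F3: fails — R02 and R03 but 2 and 3 have no common successor.
F4: holds.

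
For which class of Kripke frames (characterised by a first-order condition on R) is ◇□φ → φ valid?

This is frame-equivalent to φ → □◇φ (substitute ¬φ for φ and contrapose).
Suppose φ→□◇φ is valid. Take Rxy and set V(φ)={x}. Then φ at x, so □◇φ at x, so ◇φ at y, so some z with Ryz has φ; z=x, i.e. Ryx.

symmetry: ∀x ∀y (Rxy → Ryx)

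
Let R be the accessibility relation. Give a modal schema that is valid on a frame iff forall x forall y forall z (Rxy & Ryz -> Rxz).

□s → □□s

A defining formula is □s → □□s (the 4 axiom).
Suppose □s→□□s is valid. Take Rxy, Ryz and set V(s)={w : Rxw}. Then □s at x, so □□s at x, so □s at y, so s at z, i.e. Rxz.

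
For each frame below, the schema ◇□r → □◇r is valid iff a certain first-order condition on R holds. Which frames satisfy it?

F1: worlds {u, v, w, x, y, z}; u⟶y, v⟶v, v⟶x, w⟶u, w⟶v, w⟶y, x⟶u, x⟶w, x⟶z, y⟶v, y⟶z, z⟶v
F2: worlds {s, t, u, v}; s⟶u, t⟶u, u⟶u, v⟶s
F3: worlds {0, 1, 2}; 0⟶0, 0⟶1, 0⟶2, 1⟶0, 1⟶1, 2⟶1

F2, F3

The schema corresponds to convergence: ∀x ∀y ∀z (Rxy ∧ Rxz → ∃w (Ryw ∧ Rzw)).
F1: fails — Rvv and Rvx but v and x have no common successor.
F2: condition met.
F3: condition met.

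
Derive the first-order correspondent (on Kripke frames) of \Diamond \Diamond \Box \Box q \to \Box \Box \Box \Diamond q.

This is a Sahlqvist (Geach-type) schema ◇^2□^2q → □^3◇^1q.
First-order correspondent: \forall x \forall y \forall z ((x R^2 y \wedge x R^3 z) \to \exists w (y R^2 w \wedge zRw)).

\forall x \forall y \forall z ((x R^2 y \wedge x R^3 z) \to \exists w (y R^2 w \wedge zRw))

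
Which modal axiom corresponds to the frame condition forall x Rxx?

□r → r

The condition is reflexivity. The T schema □r → r defines it.
Suppose □r→r is valid. At any x set V(r)={w : Rxw}. Then □r holds at x, so r holds at x, i.e. Rxx.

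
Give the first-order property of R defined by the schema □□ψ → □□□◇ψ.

∀x ∀z (xR³z → ∃w (xR²w ∧ zRw))

This is a Sahlqvist (Geach-type) schema ◇^0□^2ψ → □^3◇^1ψ.
Minimal-valuation argument: fix x; take any y with xR^0y and any z with xR^3z. Set V(ψ) to the set of worlds R-reachable from y in exactly 2 steps. Then □^2ψ holds at y, so the antecedent holds at x; validity forces ◇^1ψ at z, giving a w with zR^1w and yR^2w.
First-order correspondent: ∀x ∀z (xR³z → ∃w (xR²w ∧ zRw)).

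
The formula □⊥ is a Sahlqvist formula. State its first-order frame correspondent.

emptiness of R

□⊥ is valid iff no world has any successor (otherwise □⊥ fails at any world with one).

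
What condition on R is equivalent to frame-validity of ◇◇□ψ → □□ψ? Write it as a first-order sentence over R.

This is a Sahlqvist (Geach-type) schema ◇^2□^1ψ → □^2◇^0ψ.
First-order correspondent: ∀x ∀y ∀z ((xR²y ∧ xR²z) → ∃w (yRw ∧ z = w)).

∀x ∀y ∀z ((xR²y ∧ xR²z) → ∃w (yRw ∧ z = w))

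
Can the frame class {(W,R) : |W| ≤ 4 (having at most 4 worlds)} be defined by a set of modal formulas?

Any modally definable frame class is closed under disjoint unions.
Any modal formula valid on each of 5 disjoint one-world frames is valid on their disjoint union (validity is preserved under disjoint unions). Each one-world frame has |W|=1≤4, but the union has |W|=5.
Hence having at most 4 worlds is not modally definable.

Not modally definable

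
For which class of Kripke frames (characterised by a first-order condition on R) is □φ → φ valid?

Suppose □φ→φ is valid. At any x set V(φ)={w : Rxw}. Then □φ holds at x, so φ holds at x, i.e. Rxx.

reflexivity: ∀x Rxx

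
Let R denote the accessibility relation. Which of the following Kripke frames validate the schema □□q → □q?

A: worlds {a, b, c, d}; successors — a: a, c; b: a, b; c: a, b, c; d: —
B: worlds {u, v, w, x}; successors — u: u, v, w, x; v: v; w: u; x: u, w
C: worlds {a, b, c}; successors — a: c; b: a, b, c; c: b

Frame correspondent (Sahlqvist): ∀x ∀y (Rxy → ∃z (Rxz ∧ Rzy)) — i.e. density.
A: holds.
B: holds.
C: fails — Rac but no z with Raz and Rzc.
Valid on: A, B.

A, B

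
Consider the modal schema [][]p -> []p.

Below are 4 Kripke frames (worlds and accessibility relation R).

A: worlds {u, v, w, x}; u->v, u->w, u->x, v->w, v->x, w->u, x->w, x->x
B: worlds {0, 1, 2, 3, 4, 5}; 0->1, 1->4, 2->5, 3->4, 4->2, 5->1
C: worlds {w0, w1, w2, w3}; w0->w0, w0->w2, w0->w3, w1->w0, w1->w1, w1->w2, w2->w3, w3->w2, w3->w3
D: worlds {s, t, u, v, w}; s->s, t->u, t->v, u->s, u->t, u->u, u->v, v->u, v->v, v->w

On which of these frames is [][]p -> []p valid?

C, D

The schema corresponds to density: forall x forall y (Rxy -> exists z (Rxz & Rzy)).
A: fails — Ruv but no z with Ruz and Rzv.
B: fails — R34 but no z with R3z and Rz4.
C: ✓.
D: ✓.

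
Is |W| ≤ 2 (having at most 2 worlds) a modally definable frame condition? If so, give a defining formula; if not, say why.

No

Any modally definable frame class is closed under disjoint unions.
Any modal formula valid on each of 3 disjoint one-world frames is valid on their disjoint union (validity is preserved under disjoint unions). Each one-world frame has |W|=1≤2, but the union has |W|=3.
Hence having at most 2 worlds is not modally definable.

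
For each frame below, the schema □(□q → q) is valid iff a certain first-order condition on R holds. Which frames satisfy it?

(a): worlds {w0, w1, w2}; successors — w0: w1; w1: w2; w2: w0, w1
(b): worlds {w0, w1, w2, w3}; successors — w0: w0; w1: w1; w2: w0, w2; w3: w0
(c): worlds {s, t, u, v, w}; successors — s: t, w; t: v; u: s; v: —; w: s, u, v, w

(b)

This is the axiom for shift-reflexivity; its first-order frame correspondent is ∀x ∀y (Rxy → Ryy).
(a): fails — Rw1w2 but not Rw2w2.
(b): ✓.
(c): fails — Rtv but not Rvv.
Valid on: (b).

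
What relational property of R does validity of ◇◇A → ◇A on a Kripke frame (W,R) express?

Replacing A by ¬A and contraposing gives the equivalent schema □A → □□A.
Suppose □A→□□A is valid. Take Rxy, Ryz and set V(A)={w : Rxw}. Then □A at x, so □□A at x, so □A at y, so A at z, i.e. Rxz.
The converse is a direct semantic check.
So the correspondent is transitivity.

Transitivity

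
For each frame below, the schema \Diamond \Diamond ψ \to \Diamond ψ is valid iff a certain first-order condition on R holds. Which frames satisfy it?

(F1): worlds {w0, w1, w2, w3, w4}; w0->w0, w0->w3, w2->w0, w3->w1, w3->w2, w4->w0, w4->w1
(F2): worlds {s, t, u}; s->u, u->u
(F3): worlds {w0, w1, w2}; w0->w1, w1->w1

(F2), (F3)

Frame correspondent (Sahlqvist): \forall x \forall y \forall z (Rxy \wedge Ryz \to Rxz) — i.e. transitivity.
(F1): fails — Rw3w2 and Rw2w0 but not Rw3w0.
(F2): satisfies the condition.
(F3): satisfies the condition.
Valid on: (F2), (F3).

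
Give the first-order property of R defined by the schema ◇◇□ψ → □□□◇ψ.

∀x ∀y ∀z ((xR²y ∧ xR³z) → ∃w (yRw ∧ zRw))

This is a Sahlqvist (Geach-type) schema ◇^2□^1ψ → □^3◇^1ψ.
Minimal-valuation argument: fix x; take any y with xR^2y and any z with xR^3z. Set V(ψ) to the set of worlds R-reachable from y in exactly 1 step. Then □^1ψ holds at y, so the antecedent holds at x; validity forces ◇^1ψ at z, giving a w with zR^1w and yR^1w.
First-order correspondent: ∀x ∀y ∀z ((xR²y ∧ xR³z) → ∃w (yRw ∧ zRw)).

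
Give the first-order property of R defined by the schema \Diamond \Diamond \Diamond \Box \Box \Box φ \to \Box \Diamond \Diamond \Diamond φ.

\forall x \forall y \forall z ((x R^3 y \wedge xRz) \to \exists w (y R^3 w \wedge z R^3 w))

This is a Sahlqvist (Geach-type) schema ◇^3□^3φ → □^1◇^3φ.
Minimal-valuation argument: fix x; take any y with xR^3y and any z with xR^1z. Set V(φ) to the set of worlds R-reachable from y in exactly 3 steps. Then □^3φ holds at y, so the antecedent holds at x; validity forces ◇^3φ at z, giving a w with zR^3w and yR^3w.
First-order correspondent: \forall x \forall y \forall z ((x R^3 y \wedge xRz) \to \exists w (y R^3 w \wedge z R^3 w)).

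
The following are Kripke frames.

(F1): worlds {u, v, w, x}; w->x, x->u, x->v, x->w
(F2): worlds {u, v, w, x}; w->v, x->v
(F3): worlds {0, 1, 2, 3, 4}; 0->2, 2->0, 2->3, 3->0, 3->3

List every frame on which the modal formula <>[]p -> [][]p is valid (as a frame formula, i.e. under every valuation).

The schema corresponds to a generalized confluence (Geach) condition: forall x forall y forall z ((xRy & x R^2 z) -> exists w (yRw & z = w)).
(F1): fails — xRu, xR²x but no t with uRt and x=t.
(F2): holds.
(F3): fails — 2R0, 2R²0 but no w with 0Rw and 0=w.

(F2)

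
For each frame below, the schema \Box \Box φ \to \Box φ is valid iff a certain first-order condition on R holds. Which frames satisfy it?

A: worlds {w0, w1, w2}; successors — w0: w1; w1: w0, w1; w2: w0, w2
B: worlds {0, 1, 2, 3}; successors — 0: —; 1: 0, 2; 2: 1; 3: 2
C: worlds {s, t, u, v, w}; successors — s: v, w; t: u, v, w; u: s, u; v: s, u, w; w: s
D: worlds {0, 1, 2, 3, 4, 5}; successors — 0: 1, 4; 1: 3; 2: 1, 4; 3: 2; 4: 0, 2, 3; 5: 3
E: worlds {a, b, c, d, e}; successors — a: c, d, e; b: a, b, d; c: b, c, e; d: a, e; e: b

Frame correspondent (Sahlqvist): \forall x \forall y (Rxy \to \exists z (Rxz \wedge Rzy)) — i.e. density.
A: holds.
B: fails — R12 but no z with R1z and Rz2.
C: fails — Rtv but no z with Rtz and Rzv.
D: fails — R32 but no z with R3z and Rz2.
E: fails — Rad but no z with Raz and Rzd.
Valid on: A.

A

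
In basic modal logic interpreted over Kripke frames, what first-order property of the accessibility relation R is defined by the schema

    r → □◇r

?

symmetry: ∀x ∀y (Rxy → Ryx)

This schema is the B axiom.
It corresponds to symmetry: ∀x ∀y (Rxy → Ryx).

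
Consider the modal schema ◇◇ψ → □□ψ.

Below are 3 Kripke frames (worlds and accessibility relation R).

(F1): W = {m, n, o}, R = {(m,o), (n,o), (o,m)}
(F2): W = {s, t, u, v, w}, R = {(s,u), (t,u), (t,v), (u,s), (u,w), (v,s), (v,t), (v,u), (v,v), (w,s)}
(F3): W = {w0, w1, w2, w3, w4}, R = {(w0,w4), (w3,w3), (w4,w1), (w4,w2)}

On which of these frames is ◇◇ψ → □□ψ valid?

Frame correspondent (Sahlqvist): ∀x ∀y ∀z ((xR²y ∧ xR²z) → ∃w (y = w ∧ z = w)) — i.e. a generalized confluence (Geach) condition.
(F1): satisfies the condition.
(F2): fails — sR²s, sR²w but s ≠ w.
(F3): fails — w0R²w1, w0R²w2 but w1 ≠ w2.
Valid on: (F1).

(F1)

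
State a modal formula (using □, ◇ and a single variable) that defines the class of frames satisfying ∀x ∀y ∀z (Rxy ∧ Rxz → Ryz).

The condition is the Euclidean property. The 5 schema ◇q → □◇q defines it.
Suppose ◇q→□◇q is valid. Take Rxy, Rxz and set V(q)={y}. Then ◇q at x, so □◇q at x, so ◇q at z, so some w with Rzw has q; w=y, i.e. Rzy. By symmetry of the argument, Ryz.

◇q → □◇q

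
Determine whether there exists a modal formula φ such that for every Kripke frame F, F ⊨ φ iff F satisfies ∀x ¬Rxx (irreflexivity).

If a class were modally definable it would be closed under surjective bounded morphisms (Goldblatt–Thomason).
The 3-cycle (worlds a,b,c with a→b→c→a) is irreflexive, and the map sending every world to a single reflexive point • is a surjective bounded morphism (forth: every edge maps to (•,•); back: every world has a successor). So any modal formula valid on the 3-cycle is also valid on the reflexive point, which is not irreflexive.
Hence irreflexivity is not modally definable.

No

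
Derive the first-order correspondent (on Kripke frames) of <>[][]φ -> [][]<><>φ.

This is a Sahlqvist (Geach-type) schema ◇^1□^2φ → □^2◇^2φ.
First-order correspondent: forall x forall y forall z ((xRy & x R^2 z) -> exists w (y R^2 w & z R^2 w)).

forall x forall y forall z ((xRy & x R^2 z) -> exists w (y R^2 w & z R^2 w))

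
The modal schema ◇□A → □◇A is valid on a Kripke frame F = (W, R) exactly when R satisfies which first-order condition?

This schema is the .2 axiom.
It corresponds to convergence: ∀x ∀y ∀z (Rxy ∧ Rxz → ∃w (Ryw ∧ Rzw)).

convergence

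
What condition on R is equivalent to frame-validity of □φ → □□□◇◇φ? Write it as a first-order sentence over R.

This is a Sahlqvist (Geach-type) schema ◇^0□^1φ → □^3◇^2φ.
Minimal-valuation argument: fix x; take any y with xR^0y and any z with xR^3z. Set V(φ) to the set of worlds R-reachable from y in exactly 1 step. Then □^1φ holds at y, so the antecedent holds at x; validity forces ◇^2φ at z, giving a w with zR^2w and yR^1w.
First-order correspondent: ∀x ∀z (xR³z → ∃w (xRw ∧ zR²w)).

∀x ∀z (xR³z → ∃w (xRw ∧ zR²w))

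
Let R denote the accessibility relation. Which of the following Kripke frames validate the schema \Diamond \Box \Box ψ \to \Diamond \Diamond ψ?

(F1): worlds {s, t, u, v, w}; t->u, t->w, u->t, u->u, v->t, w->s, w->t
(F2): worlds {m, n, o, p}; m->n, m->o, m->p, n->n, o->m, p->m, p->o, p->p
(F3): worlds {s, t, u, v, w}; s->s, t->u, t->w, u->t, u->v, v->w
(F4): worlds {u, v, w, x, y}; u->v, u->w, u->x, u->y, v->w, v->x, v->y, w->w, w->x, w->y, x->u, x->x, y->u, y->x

This is the axiom for a generalized confluence (Geach) condition; its first-order frame correspondent is \forall x \forall y (xRy \to \exists w (y R^2 w \wedge x R^2 w)).
(F1): fails — wRs but no w* with sR²w* and wR²w*.
(F2): holds.
(F3): fails — tRu but no w* with uR²w* and tR²w*.
(F4): holds.

(F2), (F4)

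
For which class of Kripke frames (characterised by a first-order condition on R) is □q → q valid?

This is the T axiom.
It corresponds to reflexivity: ∀x Rxx.

reflexivity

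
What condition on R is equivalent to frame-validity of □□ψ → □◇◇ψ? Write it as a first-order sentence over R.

∀x ∀z (xRz → ∃w (xR²w ∧ zR²w))

This is a Sahlqvist (Geach-type) schema ◇^0□^2ψ → □^1◇^2ψ.
Minimal-valuation argument: fix x; take any y with xR^0y and any z with xR^1z. Set V(ψ) to the set of worlds R-reachable from y in exactly 2 steps. Then □^2ψ holds at y, so the antecedent holds at x; validity forces ◇^2ψ at z, giving a w with zR^2w and yR^2w.
First-order correspondent: ∀x ∀z (xRz → ∃w (xR²w ∧ zR²w)).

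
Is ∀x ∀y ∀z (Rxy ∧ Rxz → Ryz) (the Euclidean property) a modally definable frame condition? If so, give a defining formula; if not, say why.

Yes, by ◇p → □◇p

The condition is the Euclidean property. A defining modal formula is ◇p → □◇p.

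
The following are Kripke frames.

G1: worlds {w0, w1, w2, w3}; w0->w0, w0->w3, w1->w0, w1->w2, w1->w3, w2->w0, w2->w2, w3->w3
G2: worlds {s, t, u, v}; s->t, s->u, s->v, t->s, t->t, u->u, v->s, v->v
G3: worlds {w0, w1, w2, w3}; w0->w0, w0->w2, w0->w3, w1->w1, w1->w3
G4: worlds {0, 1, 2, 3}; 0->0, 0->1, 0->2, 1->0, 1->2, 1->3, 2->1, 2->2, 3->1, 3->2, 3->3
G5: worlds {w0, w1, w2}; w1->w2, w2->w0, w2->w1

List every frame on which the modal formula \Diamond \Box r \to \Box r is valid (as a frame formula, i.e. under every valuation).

Frame correspondent (Sahlqvist): \forall x \forall y \forall z (Rxy \wedge Rxz \to Ryz) — i.e. the Euclidean property.
G1: fails — Rw0w3 and Rw0w0 but not Rw3w0.
G2: fails — Rsv and Rsu but not Rvu.
G3: fails — Rw0w2 and Rw0w2 but not Rw2w2.
G4: fails — R02 and R00 but not R20.
G5: fails — Rw1w2 and Rw1w2 but not Rw2w2.
Valid on no frame.

none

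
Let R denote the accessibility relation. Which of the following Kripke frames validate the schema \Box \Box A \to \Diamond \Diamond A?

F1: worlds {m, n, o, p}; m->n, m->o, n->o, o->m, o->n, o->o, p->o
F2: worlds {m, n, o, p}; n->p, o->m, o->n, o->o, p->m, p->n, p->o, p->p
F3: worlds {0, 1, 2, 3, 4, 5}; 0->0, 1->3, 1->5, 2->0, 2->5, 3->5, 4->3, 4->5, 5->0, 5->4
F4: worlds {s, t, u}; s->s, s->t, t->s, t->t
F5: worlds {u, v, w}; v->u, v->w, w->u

F1, F3

The schema corresponds to a generalized confluence (Geach) condition: \forall x \exists w (x R^2 w \wedge x R^2 w).
F1: satisfies the condition.
F2: fails — at m but no w with mR²w and mR²w.
F3: satisfies the condition.
F4: fails — at u but no w with uR²w and uR²w.
F5: fails — at u but no t with uR²t and uR²t.
Valid on: F1, F3.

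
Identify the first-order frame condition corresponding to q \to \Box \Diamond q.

This is the B axiom.
Its frame correspondent is symmetry — \forall x \forall y (Rxy \to Ryx).

Symmetry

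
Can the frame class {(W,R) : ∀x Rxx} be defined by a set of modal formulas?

Yes, by □r → r

The condition is reflexivity. A defining modal formula is □r → r.
Suppose □r→r is valid. At any x set V(r)={w : Rxw}. Then □r holds at x, so r holds at x, i.e. Rxx.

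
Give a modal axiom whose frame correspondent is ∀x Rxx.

This is reflexivity; the standard corresponding axiom is T: □r → r.
Suppose □r→r is valid. At any x set V(r)={w : Rxw}. Then □r holds at x, so r holds at x, i.e. Rxx.

□r → r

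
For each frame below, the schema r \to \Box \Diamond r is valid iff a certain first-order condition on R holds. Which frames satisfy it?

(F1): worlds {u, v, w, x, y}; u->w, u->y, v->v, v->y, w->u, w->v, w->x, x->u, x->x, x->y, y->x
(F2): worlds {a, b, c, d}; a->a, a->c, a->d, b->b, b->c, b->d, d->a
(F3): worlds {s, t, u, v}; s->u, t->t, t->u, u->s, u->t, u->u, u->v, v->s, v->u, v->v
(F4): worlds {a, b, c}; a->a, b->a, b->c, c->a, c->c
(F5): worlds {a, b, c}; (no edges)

The schema corresponds to symmetry: \forall x \forall y (Rxy \to Ryx).
(F1): fails — Rwx but not Rxw.
(F2): fails — Rbc but not Rcb.
(F3): fails — Rvs but not Rsv.
(F4): fails — Rbc but not Rcb.
(F5): holds.

(F5)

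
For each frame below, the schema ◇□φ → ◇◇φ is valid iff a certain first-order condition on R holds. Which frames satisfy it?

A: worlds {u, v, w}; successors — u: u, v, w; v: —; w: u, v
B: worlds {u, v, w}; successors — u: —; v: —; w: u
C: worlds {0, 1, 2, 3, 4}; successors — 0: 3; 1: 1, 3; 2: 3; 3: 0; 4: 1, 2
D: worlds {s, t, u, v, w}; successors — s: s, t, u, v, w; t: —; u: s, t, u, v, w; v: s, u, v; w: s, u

C

This is the axiom for a generalized confluence (Geach) condition; its first-order frame correspondent is ∀x ∀y (xRy → ∃w (yRw ∧ xR²w)).
A: fails — uRv but no t with vRt and uR²t.
B: fails — wRu but no t with uRt and wR²t.
C: condition met.
D: fails — sRt but no w* with tRw* and sR²w*.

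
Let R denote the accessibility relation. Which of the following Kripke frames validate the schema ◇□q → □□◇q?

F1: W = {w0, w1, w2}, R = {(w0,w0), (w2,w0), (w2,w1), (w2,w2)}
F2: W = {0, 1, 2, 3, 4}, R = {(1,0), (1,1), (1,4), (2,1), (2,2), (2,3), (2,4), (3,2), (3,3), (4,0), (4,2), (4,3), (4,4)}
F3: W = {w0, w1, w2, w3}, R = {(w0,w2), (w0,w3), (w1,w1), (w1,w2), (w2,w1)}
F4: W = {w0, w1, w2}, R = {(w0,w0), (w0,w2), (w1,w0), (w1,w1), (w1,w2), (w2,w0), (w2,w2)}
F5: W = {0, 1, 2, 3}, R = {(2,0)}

F4, F5

This is the axiom for a generalized confluence (Geach) condition; its first-order frame correspondent is ∀x ∀y ∀z ((xRy ∧ xR²z) → ∃w (yRw ∧ zRw)).
F1: fails — w2Rw0, w2R²w1 but no w with w0Rw and w1Rw.
F2: fails — 1R0, 1R²0 but no w with 0Rw and 0Rw.
F3: fails — w0Rw3, w0R²w1 but no w with w3Rw and w1Rw.
F4: ✓.
F5: ✓.
Valid on: F4, F5.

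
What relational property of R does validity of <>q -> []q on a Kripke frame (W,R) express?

Suppose ◇q→□q is valid. Take Rxy, Rxz and set V(q)={y}. Then ◇q at x, so □q at x, so q at z, i.e. z=y.
Conversely, on a frame with partial functionality the schema holds at every world under every valuation.
So the correspondent is partial functionality.

partial functionality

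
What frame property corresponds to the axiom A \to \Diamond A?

Replacing A by ¬A and contraposing gives the equivalent schema □A → A.
Suppose □A→A is valid. At any x set V(A)={w : Rxw}. Then □A holds at x, so A holds at x, i.e. Rxx.
Conversely, any frame satisfying \forall x Rxx validates the schema.
So the correspondent is reflexivity.

reflexivity: \forall x Rxx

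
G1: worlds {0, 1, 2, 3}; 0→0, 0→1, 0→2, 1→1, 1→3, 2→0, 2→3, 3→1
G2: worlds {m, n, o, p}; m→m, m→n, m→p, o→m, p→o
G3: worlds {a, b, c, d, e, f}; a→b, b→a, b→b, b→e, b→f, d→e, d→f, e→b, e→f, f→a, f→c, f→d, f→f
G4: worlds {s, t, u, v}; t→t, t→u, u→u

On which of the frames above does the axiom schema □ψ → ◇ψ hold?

This is the axiom for seriality; its first-order frame correspondent is ∀x ∃y Rxy.
G1: condition met.
G2: fails — world n has no successor.
G3: fails — world c has no successor.
G4: fails — world s has no successor.

G1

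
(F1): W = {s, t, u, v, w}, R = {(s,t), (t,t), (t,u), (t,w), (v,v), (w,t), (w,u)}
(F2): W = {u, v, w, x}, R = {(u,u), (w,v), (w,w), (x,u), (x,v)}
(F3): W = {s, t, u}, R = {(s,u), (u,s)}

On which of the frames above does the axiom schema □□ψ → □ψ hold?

Frame correspondent (Sahlqvist): ∀x ∀y (Rxy → ∃z (Rxz ∧ Rzy)) — i.e. density.
(F1): condition met.
(F2): fails — Rxv but no z with Rxz and Rzv.
(F3): fails — Rsu but no z with Rsz and Rzu.

(F1)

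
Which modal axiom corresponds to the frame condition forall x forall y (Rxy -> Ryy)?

The condition is shift-reflexivity. The T□ schema □(□p → p) defines it.
Suppose □(□p→p) is valid. Take Rxy and set V(p)={w : Ryw}. Then at y, □p holds; since □(□p→p) at x, □p→p at y, so p at y, i.e. Ryy.

□(□p → p)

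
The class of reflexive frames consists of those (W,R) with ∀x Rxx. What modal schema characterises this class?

□p → p

A defining formula is □p → p (the T axiom).
Suppose □p→p is valid. At any x set V(p)={w : Rxw}. Then □p holds at x, so p holds at x, i.e. Rxx.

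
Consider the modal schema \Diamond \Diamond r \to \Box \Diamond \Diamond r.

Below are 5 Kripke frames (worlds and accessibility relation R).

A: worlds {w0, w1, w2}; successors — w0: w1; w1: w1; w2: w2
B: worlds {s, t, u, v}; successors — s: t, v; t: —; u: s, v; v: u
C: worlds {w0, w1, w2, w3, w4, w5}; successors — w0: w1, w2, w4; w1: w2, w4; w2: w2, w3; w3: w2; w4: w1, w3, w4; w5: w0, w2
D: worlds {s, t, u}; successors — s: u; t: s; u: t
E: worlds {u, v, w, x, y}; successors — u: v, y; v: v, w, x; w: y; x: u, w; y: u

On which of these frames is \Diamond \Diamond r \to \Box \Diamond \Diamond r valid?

A

This is the axiom for a generalized confluence (Geach) condition; its first-order frame correspondent is \forall x \forall y \forall z ((x R^2 y \wedge xRz) \to \exists w (y = w \wedge z R^2 w)).
A: satisfies the condition.
B: fails — sR²u, sRt but no w with u=w and tR²w.
C: fails — w0R²w1, w0Rw2 but no w with w1=w and w2R²w.
D: fails — sR²t, sRu but no w with t=w and uR²w.
E: fails — uR²u, uRy but no t with u=t and yR²t.
Valid on: A.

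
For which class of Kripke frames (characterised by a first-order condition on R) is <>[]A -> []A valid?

the Euclidean property

This is frame-equivalent to ◇A → □◇A (substitute ¬A for A and contrapose).
Suppose ◇A→□◇A is valid. Take Rxy, Rxz and set V(A)={y}. Then ◇A at x, so □◇A at x, so ◇A at z, so some w with Rzw has A; w=y, i.e. Rzy. By symmetry of the argument, Ryz.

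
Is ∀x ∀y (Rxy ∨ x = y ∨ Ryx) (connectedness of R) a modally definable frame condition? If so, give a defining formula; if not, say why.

Any modally definable frame class is closed under disjoint unions.
Take 3 disjoint single-world reflexive frames: each is trivially connected, but their disjoint union has 3 worlds with no edge between distinct components, so it is not connected.
Hence connectedness of R is not modally definable.

Not definable by any modal formula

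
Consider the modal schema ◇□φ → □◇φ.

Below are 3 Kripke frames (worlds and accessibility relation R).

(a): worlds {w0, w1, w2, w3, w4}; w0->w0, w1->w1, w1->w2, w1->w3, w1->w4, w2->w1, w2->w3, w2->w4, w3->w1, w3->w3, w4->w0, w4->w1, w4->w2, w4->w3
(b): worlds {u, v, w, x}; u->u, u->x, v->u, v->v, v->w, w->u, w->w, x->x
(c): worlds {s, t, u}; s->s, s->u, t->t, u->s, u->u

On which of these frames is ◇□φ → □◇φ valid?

Frame correspondent (Sahlqvist): ∀x ∀y ∀z (Rxy ∧ Rxz → ∃w (Ryw ∧ Rzw)) — i.e. convergence.
(a): fails — Rw4w1 and Rw4w0 but w1 and w0 have no common successor.
(b): holds.
(c): holds.
Valid on: (b), (c).

(b), (c)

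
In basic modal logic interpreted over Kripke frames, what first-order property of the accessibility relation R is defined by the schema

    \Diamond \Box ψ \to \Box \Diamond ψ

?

Suppose ◇□ψ→□◇ψ is valid. Take Rxy, Rxz and set V(ψ)={w : Ryw}. Then □ψ at y so ◇□ψ at x, so □◇ψ at x, so ◇ψ at z, giving w with Rzw and Ryw.

convergence: \forall x \forall y \forall z (Rxy \wedge Rxz \to \exists w (Ryw \wedge Rzw))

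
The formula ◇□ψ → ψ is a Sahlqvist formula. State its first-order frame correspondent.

Symmetry

Replacing ψ by ¬ψ and contraposing gives the equivalent schema ψ → □◇ψ.
Suppose ψ→□◇ψ is valid. Take Rxy and set V(ψ)={x}. Then ψ at x, so □◇ψ at x, so ◇ψ at y, so some z with Ryz has ψ; z=x, i.e. Ryx.
Conversely, on a frame with symmetry the schema holds at every world under every valuation.
So the correspondent is symmetry.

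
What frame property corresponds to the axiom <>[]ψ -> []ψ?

the Euclidean property

This is frame-equivalent to ◇ψ → □◇ψ (substitute ¬ψ for ψ and contrapose).
Suppose ◇ψ→□◇ψ is valid. Take Rxy, Rxz and set V(ψ)={y}. Then ◇ψ at x, so □◇ψ at x, so ◇ψ at z, so some w with Rzw has ψ; w=y, i.e. Rzy. By symmetry of the argument, Ryz.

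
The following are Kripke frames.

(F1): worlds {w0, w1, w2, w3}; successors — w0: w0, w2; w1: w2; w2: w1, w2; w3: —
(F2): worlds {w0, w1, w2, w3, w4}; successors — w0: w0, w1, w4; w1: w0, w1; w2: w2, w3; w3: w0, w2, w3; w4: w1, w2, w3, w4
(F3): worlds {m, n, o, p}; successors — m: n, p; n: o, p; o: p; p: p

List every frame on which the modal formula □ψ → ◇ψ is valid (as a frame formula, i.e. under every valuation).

(F2), (F3)

The schema corresponds to seriality: ∀x ∃y Rxy.
(F1): fails — world w3 has no successor.
(F2): holds.
(F3): holds.
Valid on: (F2), (F3).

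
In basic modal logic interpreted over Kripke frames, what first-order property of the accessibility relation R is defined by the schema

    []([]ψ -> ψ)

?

shift-reflexivity

Suppose □(□ψ→ψ) is valid. Take Rxy and set V(ψ)={w : Ryw}. Then at y, □ψ holds; since □(□ψ→ψ) at x, □ψ→ψ at y, so ψ at y, i.e. Ryy.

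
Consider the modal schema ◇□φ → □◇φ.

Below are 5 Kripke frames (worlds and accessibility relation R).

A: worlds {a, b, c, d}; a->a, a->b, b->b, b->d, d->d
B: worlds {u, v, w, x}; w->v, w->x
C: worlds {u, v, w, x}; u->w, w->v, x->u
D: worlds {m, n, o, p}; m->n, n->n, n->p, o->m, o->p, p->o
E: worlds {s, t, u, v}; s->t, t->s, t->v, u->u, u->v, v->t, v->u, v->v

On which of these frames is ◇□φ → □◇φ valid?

The schema corresponds to convergence: ∀x ∀y ∀z (Rxy ∧ Rxz → ∃w (Ryw ∧ Rzw)).
A: condition met.
B: fails — Rwx and Rwx but x and x have no common successor.
C: fails — Rwv and Rwv but v and v have no common successor.
D: fails — Rnn and Rnp but n and p have no common successor.
E: condition met.
Valid on: A, E.

A, E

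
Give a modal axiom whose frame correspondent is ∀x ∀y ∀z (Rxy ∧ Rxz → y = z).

This is partial functionality; the standard corresponding axiom is CD: ◇r → □r.
Suppose ◇r→□r is valid. Take Rxy, Rxz and set V(r)={y}. Then ◇r at x, so □r at x, so r at z, i.e. z=y.

◇r → □r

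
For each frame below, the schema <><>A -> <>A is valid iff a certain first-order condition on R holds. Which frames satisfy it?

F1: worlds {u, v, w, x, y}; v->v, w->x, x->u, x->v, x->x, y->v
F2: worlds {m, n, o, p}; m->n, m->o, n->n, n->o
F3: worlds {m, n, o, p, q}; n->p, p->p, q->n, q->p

The schema corresponds to transitivity: forall x forall y forall z (Rxy & Ryz -> Rxz).
F1: fails — Rwx and Rxu but not Rwu.
F2: satisfies the condition.
F3: satisfies the condition.
Valid on: F2, F3.

F2, F3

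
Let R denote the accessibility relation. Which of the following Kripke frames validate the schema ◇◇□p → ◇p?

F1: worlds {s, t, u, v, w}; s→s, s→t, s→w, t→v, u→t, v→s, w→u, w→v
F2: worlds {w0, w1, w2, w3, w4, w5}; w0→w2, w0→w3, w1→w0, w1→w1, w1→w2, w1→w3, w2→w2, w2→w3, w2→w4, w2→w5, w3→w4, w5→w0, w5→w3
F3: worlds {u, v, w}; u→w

F3

Frame correspondent (Sahlqvist): ∀x ∀y (xR²y → ∃w (yRw ∧ xRw)) — i.e. a generalized confluence (Geach) condition.
F1: fails — sR²t but no w* with tRw* and sRw*.
F2: fails — w0R²w3 but no w with w3Rw and w0Rw.
F3: ✓.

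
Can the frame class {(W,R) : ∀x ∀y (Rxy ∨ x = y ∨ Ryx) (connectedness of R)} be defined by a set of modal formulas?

Not definable by any modal formula

Any modally definable frame class is closed under disjoint unions.
Take 4 disjoint single-world reflexive frames: each is trivially connected, but their disjoint union has 4 worlds with no edge between distinct components, so it is not connected.
So the class is not modally definable.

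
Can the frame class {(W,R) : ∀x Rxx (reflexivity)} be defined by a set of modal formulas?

Yes: it is reflexivity, defined by the T schema □p → p.
Suppose □p→p is valid. At any x set V(p)={w : Rxw}. Then □p holds at x, so p holds at x, i.e. Rxx.

Yes — defined by □p → p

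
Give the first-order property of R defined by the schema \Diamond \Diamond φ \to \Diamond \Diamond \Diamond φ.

\forall x \forall y (x R^2 y \to \exists w (y = w \wedge x R^3 w))

This is a Sahlqvist (Geach-type) schema ◇^2□^0φ → □^0◇^3φ.
Minimal-valuation argument: fix x; take any y with xR^2y and any z with xR^0z. Set V(φ) to the set of worlds R-reachable from y in exactly 0 steps. Then □^0φ holds at y, so the antecedent holds at x; validity forces ◇^3φ at z, giving a w with zR^3w and yR^0w.
First-order correspondent: \forall x \forall y (x R^2 y \to \exists w (y = w \wedge x R^3 w)).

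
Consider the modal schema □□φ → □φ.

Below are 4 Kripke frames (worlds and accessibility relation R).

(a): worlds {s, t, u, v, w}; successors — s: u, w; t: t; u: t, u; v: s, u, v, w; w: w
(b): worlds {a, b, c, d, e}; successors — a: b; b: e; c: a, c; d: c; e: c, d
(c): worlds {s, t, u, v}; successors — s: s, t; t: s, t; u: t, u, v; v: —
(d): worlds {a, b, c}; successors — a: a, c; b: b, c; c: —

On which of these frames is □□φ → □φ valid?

This is the axiom for density; its first-order frame correspondent is ∀x ∀y (Rxy → ∃z (Rxz ∧ Rzy)).
(a): ✓.
(b): fails — Rab but no z with Raz and Rzb.
(c): ✓.
(d): ✓.
Valid on: (a), (c), (d).

(a), (c), (d)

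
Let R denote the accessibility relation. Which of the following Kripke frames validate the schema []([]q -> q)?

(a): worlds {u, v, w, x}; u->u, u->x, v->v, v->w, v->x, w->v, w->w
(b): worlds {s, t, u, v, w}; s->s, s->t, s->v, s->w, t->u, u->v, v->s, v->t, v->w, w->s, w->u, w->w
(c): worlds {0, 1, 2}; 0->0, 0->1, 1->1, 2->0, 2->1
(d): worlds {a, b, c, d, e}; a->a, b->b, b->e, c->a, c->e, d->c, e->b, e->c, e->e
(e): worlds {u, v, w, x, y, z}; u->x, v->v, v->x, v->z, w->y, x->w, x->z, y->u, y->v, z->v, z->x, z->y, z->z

(c)

Frame correspondent (Sahlqvist): forall x forall y (Rxy -> Ryy) — i.e. shift-reflexivity.
(a): fails — Rvx but not Rxx.
(b): fails — Ruv but not Rvv.
(c): holds.
(d): fails — Rdc but not Rcc.
(e): fails — Rxw but not Rww.
Valid on: (c).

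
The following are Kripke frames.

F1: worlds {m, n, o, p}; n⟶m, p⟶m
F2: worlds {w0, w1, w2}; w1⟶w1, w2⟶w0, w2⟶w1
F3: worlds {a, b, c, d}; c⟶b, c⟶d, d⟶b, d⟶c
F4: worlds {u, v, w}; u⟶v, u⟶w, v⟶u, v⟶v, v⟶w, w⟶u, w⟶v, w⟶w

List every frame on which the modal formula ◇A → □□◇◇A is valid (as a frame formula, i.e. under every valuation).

F1, F4

Frame correspondent (Sahlqvist): ∀x ∀y ∀z ((xRy ∧ xR²z) → ∃w (y = w ∧ zR²w)) — i.e. a generalized confluence (Geach) condition.
F1: satisfies the condition.
F2: fails — w2Rw0, w2R²w1 but no w with w0=w and w1R²w.
F3: fails — cRb, cR²b but no w with b=w and bR²w.
F4: satisfies the condition.
Valid on: F1, F4.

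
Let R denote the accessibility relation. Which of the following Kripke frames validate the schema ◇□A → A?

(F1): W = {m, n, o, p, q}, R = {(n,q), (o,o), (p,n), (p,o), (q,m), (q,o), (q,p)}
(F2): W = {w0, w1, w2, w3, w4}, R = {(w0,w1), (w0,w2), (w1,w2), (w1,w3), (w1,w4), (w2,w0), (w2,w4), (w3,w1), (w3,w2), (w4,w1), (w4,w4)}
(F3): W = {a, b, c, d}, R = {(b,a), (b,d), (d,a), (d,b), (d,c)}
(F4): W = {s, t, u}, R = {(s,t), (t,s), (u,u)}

Frame correspondent (Sahlqvist): ∀x ∀y (Rxy → Ryx) — i.e. symmetry.
(F1): fails — Rpn but not Rnp.
(F2): fails — Rw1w2 but not Rw2w1.
(F3): fails — Rdc but not Rcd.
(F4): satisfies the condition.
Valid on: (F4).

(F4)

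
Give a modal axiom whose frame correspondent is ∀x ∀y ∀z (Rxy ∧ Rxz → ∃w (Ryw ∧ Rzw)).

The condition is convergence. The .2 schema ◇□r → □◇r defines it.
Suppose ◇□r→□◇r is valid. Take Rxy, Rxz and set V(r)={w : Ryw}. Then □r at y so ◇□r at x, so □◇r at x, so ◇r at z, giving w with Rzw and Ryw.

◇□r → □◇r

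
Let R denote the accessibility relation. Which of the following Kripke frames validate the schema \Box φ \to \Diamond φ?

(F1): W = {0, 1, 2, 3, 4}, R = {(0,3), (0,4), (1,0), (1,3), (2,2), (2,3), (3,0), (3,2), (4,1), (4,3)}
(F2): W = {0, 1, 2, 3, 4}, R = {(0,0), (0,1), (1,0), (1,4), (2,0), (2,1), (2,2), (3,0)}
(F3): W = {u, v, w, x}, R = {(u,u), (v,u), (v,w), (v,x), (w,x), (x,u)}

(F1), (F3)

The schema corresponds to seriality: \forall x \exists y Rxy.
(F1): holds.
(F2): fails — world 4 has no successor.
(F3): holds.
Valid on: (F1), (F3).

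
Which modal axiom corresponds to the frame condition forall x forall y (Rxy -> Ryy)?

□(□s → s)

This is shift-reflexivity; the standard corresponding axiom is T□: □(□s → s).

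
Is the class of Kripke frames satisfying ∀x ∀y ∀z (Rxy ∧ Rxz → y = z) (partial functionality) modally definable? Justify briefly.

The condition is partial functionality. A defining modal formula is ◇q → □q.
Suppose ◇q→□q is valid. Take Rxy, Rxz and set V(q)={y}. Then ◇q at x, so □q at x, so q at z, i.e. z=y.

Yes, by ◇q → □q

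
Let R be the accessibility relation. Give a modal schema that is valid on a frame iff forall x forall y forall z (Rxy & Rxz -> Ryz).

A defining formula is ◇s → □◇s (the 5 axiom).
Suppose ◇s→□◇s is valid. Take Rxy, Rxz and set V(s)={y}. Then ◇s at x, so □◇s at x, so ◇s at z, so some w with Rzw has s; w=y, i.e. Rzy. By symmetry of the argument, Ryz.

◇s → □◇s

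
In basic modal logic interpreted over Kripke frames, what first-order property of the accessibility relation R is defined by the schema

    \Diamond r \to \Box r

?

Suppose ◇r→□r is valid. Take Rxy, Rxz and set V(r)={y}. Then ◇r at x, so □r at x, so r at z, i.e. z=y.
The converse is a direct semantic check.
So the correspondent is partial functionality.

Partial functionality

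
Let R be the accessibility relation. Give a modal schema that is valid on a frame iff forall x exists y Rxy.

□r → ◇r

A defining formula is □r → ◇r (the D axiom).
Suppose □r→◇r is valid. At any x set V(r)=W. Then □r at x, so ◇r at x, so x has a successor.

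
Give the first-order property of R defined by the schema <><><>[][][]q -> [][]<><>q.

forall x forall y forall z ((x R^3 y & x R^2 z) -> exists w (y R^3 w & z R^2 w))

This is a Sahlqvist (Geach-type) schema ◇^3□^3q → □^2◇^2q.
Minimal-valuation argument: fix x; take any y with xR^3y and any z with xR^2z. Set V(q) to the set of worlds R-reachable from y in exactly 3 steps. Then □^3q holds at y, so the antecedent holds at x; validity forces ◇^2q at z, giving a w with zR^2w and yR^3w.
First-order correspondent: forall x forall y forall z ((x R^3 y & x R^2 z) -> exists w (y R^3 w & z R^2 w)).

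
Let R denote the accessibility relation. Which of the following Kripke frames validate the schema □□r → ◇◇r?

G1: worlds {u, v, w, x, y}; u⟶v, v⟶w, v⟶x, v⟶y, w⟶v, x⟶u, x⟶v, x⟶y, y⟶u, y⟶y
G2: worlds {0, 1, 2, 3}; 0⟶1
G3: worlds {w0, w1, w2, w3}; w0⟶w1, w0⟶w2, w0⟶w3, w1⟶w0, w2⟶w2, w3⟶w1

G1, G3

Frame correspondent (Sahlqvist): ∀x ∃w (xR²w ∧ xR²w) — i.e. a generalized confluence (Geach) condition.
G1: condition met.
G2: fails — at 0 but no w with 0R²w and 0R²w.
G3: condition met.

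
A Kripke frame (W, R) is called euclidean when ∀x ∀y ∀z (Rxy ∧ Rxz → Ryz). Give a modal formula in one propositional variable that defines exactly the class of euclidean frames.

◇s → □◇s

A defining formula is ◇s → □◇s (the 5 axiom).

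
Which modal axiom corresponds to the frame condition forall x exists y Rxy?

□ψ → ◇ψ

The condition is seriality. The D schema □ψ → ◇ψ defines it.
Suppose □ψ→◇ψ is valid. At any x set V(ψ)=W. Then □ψ at x, so ◇ψ at x, so x has a successor.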